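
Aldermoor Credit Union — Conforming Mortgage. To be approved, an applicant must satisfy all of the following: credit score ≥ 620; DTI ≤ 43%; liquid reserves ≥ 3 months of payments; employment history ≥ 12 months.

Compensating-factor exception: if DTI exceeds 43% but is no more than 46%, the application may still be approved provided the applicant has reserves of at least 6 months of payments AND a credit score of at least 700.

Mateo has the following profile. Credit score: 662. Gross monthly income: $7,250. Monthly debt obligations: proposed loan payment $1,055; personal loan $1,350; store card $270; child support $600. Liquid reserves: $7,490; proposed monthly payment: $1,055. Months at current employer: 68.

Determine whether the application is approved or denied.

Credit score 662 ≥ 620 (meets base)
Total debts = (1,055 + 1,350 + 270 + 600) = 3,275. DTI: 3,275 ÷ 7,250 = 45.2%, over the 43% base limit.
Reserves: 7,490 ÷ 1,055 = 7.1 months (meets 3-month minimum)
Employment 68 ≥ 12 months
DTI 45.2% is within the 43%–46% exception band; checking compensating factors.
Reserves 7.1 ≥ 6 months; credit score 662 < 700.
Override conditions not both satisfied; exception does not apply.

Denied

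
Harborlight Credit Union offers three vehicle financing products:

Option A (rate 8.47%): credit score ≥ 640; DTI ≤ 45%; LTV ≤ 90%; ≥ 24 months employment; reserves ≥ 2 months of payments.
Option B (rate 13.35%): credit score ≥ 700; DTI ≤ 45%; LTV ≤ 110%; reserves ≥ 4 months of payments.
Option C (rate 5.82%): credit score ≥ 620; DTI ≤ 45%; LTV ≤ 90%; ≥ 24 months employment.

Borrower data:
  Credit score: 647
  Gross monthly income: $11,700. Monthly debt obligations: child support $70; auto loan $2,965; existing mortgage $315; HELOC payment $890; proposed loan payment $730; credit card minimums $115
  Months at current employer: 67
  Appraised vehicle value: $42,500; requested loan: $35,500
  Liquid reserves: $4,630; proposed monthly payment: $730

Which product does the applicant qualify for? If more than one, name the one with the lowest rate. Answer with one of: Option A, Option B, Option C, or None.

Option C

Total debts = (70 + 2,965 + 315 + 890 + 730 + 115) = 5,085; DTI = 5,085/11,700 = 43.5%.
LTV = 35,500/42,500 = 83.5%.
Reserves = 4,630/730 = 6.3 months.
Option A: score 647 ≥ 640; DTI 43.5% ≤ 45%; LTV 83.5% ≤ 90%; employment 67 ≥ 24 mo; reserves 6.3 ≥ 2 mo → qualifies.
Option B: score 647 < 700; DTI 43.5% ≤ 45%; LTV 83.5% ≤ 110%; reserves 6.3 ≥ 4 mo → does not qualify.
Option C: score 647 ≥ 620; DTI 43.5% ≤ 45%; LTV 83.5% ≤ 90%; employment 67 ≥ 24 mo → qualifies.
Qualifying: Option A, Option C. Lowest rate is 5.82% → Option C.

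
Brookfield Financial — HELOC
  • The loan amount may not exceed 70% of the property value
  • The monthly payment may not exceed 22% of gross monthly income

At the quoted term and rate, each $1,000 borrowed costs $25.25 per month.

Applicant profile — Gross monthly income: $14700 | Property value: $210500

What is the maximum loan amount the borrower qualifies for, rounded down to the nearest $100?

Payment cap: 22% × $14,700 = $3,234/month.
At $25.25 per $1,000, that supports 3,234/25.25 × 1,000 ≈ $128,079 → $128,000.
LTV cap: 70% × $210,500 = $147,350 → $147,300.
Binding constraint: payment-to-income.

$128,000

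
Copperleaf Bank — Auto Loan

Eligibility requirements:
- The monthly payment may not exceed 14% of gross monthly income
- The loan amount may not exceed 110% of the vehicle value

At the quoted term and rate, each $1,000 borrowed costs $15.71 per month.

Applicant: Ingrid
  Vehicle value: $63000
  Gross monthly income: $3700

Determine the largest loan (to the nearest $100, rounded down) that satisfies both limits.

$32,900

Payment cap: 14% × $3,700 = $518/month.
At $15.71 per $1,000, that supports 518/15.71 × 1,000 ≈ $32,972 → $32,900.
LTV cap: 110% × $63,000 = $69,300 → $69,300.
Binding constraint: payment-to-income.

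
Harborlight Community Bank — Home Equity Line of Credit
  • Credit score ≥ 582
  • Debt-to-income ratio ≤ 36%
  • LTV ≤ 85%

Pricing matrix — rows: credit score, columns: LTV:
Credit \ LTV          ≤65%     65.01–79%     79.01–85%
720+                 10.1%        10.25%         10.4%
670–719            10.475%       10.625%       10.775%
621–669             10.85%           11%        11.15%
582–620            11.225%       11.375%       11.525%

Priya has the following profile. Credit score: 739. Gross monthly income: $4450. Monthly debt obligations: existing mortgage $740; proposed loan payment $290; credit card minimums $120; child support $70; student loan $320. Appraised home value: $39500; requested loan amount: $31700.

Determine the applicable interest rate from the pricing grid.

Credit score 739 ≥ 582; Total monthly debts = (740 + 290 + 120 + 70 + 320) = 1,540. DTI = 1,540/4,450 = 34.6% ≤ 36%
LTV: 31,700 ÷ 39,500 = 80.3%, within 85% cap
Row: 739 falls in 720+. Column: 80.3% falls in 79.01–85%. Rate = 10.4%.

10.4%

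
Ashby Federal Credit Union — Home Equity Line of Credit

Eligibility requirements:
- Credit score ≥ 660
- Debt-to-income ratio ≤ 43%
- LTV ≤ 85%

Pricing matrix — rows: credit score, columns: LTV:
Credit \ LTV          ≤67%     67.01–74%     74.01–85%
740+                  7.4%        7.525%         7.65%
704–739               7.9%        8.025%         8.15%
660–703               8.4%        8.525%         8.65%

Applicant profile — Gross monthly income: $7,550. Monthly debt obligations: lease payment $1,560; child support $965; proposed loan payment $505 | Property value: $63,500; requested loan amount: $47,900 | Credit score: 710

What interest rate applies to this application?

8.15%

Credit score 710 ≥ 660; Total monthly debts = (1,560 + 965 + 505) = 3,030. DTI = 3,030/7,550 = 40.1% ≤ 43%
LTV = 47,900/63,500 = 75.4% ≤ 85%
Row: 710 falls in 704–739. Column: 75.4% falls in 74.01–85%. Rate = 8.15%.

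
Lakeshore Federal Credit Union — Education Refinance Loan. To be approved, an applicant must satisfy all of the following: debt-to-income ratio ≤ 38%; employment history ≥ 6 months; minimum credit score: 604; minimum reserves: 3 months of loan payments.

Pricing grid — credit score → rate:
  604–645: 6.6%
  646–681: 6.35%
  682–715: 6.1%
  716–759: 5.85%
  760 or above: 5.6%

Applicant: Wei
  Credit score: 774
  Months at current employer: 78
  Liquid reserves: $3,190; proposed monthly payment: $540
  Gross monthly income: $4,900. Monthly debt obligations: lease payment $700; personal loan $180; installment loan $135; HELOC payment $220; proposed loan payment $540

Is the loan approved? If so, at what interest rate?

Credit score 774 ≥ 604 (meets minimum)
Reserves: 3,190 ÷ 540 = 5.9 months (meets 3-month minimum)
Employment 78 ≥ 6 months
Total monthly debts = (700 + 180 + 135 + 220 + 540) = 1,775. DTI: 1,775 ÷ 4,900 = 36.2%, within the 38% cap
All requirements met. Score 774 falls in the 760 or above tier → 5.6%.

Approved at 5.6%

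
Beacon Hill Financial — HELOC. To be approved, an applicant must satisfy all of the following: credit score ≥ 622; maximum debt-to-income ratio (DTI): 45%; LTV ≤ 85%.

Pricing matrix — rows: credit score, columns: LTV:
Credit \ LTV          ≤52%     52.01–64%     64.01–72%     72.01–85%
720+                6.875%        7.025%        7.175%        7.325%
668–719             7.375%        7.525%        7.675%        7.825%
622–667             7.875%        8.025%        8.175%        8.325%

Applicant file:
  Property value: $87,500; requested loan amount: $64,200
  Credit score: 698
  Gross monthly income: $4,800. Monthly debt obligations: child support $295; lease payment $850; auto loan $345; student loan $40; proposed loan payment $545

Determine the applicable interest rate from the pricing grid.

7.825%

Credit score 698 ≥ 622; Total monthly debts = (295 + 850 + 345 + 40 + 545) = 2,075. DTI: 2,075 ÷ 4,800 = 43.2%, within the 45% cap
LTV: 64,200 ÷ 87,500 = 73.4%, within 85% cap
Credit 698 → row 668–719; LTV 73.4% → column 72.01–85%. Grid cell → 7.825%.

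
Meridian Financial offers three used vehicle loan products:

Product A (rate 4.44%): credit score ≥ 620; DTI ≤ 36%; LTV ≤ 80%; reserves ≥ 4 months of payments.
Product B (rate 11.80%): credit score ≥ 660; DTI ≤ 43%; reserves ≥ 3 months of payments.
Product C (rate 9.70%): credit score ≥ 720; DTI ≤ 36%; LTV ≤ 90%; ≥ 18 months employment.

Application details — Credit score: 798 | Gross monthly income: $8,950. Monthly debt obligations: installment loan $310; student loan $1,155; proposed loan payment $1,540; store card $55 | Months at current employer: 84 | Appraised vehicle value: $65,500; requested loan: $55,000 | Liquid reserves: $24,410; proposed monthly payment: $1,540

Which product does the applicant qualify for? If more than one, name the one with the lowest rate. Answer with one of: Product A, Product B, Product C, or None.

Product C

Total debts = (310 + 1,155 + 1,540 + 55) = 3,060; DTI = 3,060/8,950 = 34.2%.
LTV = 55,000/65,500 = 84%.
Reserves = 24,410/1,540 = 15.9 months.
Product A: score 798 ≥ 620; DTI 34.2% ≤ 36%; LTV 84% > 80%; reserves 15.9 ≥ 4 mo → does not qualify.
Product B: score 798 ≥ 660; DTI 34.2% ≤ 43%; reserves 15.9 ≥ 3 mo → qualifies.
Product C: score 798 ≥ 720; DTI 34.2% ≤ 36%; LTV 84% ≤ 90%; employment 84 ≥ 18 mo → qualifies.
Qualifying: Product B, Product C. Lowest rate is 9.70% → Product C.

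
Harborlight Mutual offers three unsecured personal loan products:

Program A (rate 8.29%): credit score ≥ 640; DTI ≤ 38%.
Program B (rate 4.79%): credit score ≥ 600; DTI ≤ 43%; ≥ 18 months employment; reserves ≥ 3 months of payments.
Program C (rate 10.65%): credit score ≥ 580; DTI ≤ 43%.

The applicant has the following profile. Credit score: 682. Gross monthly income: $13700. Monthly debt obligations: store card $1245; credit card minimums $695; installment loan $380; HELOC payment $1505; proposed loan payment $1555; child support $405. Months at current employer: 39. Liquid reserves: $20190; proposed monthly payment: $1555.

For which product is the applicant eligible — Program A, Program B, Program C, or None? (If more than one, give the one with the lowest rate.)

Total debts = (1,245 + 695 + 380 + 1,505 + 1,555 + 405) = 5,785; DTI = 5,785/13,700 = 42.2%.
Reserves = 20,190/1,555 = 13.0 months.
Program A: score 682 ≥ 640; DTI 42.2% > 38% → does not qualify.
Program B: score 682 ≥ 600; DTI 42.2% ≤ 43%; employment 39 ≥ 18 mo; reserves 13.0 ≥ 3 mo → qualifies.
Program C: score 682 ≥ 580; DTI 42.2% ≤ 43% → qualifies.
Qualifying: Program B, Program C. Lowest rate is 4.79% → Program B.

Program B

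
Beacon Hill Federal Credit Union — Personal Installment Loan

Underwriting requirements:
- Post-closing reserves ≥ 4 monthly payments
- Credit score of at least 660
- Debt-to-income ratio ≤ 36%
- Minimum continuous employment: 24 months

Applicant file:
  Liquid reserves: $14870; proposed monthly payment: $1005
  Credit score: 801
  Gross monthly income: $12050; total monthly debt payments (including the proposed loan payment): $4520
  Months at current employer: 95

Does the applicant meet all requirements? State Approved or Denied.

Liquid reserves cover 14,870/1,005 = 14.8 months — ≥ 4 required
Credit score 801 ≥ 660 (meets)
DTI = 4,520/12,050 = 37.5% > 36%
Employment 95 ≥ 24 months
Fails on DTI.

Denied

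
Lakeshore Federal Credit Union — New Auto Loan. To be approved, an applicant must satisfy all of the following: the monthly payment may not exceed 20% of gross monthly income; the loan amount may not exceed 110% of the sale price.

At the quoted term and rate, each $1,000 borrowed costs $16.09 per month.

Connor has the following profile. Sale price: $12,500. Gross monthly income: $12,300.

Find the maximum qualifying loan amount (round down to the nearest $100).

Payment cap: 20% × $12,300 = $2,460/month.
At $16.09 per $1,000, that supports 2,460/16.09 × 1,000 ≈ $152,889 → $152,800.
LTV cap: 110% × $12,500 = $13,750 → $13,700.
Binding constraint: loan-to-value.

$13,700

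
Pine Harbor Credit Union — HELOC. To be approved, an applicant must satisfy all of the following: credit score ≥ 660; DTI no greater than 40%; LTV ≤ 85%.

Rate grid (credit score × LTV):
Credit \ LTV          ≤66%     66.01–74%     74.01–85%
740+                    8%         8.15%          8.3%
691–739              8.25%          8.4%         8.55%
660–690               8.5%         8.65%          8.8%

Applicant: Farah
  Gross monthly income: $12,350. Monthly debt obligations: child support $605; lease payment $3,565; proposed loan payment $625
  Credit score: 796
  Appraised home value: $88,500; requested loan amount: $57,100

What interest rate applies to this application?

8%

Credit score 796 ≥ 660; Total monthly debts = (605 + 3,565 + 625) = 4,795. Debt-to-income = 4,795/12,350 = 38.8% — meets 40% limit
LTV: 57,100 ÷ 88,500 = 64.5%, within 85% cap
Row: 796 falls in 740+. Column: 64.5% falls in ≤66%. Rate = 8%.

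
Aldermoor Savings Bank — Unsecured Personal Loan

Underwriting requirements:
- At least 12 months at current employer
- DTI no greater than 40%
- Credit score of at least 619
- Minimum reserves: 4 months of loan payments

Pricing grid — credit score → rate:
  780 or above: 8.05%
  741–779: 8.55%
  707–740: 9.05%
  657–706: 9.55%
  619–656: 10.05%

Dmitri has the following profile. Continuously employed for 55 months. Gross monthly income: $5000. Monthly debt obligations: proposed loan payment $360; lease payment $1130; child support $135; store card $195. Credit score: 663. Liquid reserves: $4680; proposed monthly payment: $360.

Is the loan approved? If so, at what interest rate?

Approved at 9.55%

Credit score 663 ≥ 619 (meets minimum)
Liquid reserves cover 4,680/360 = 13.0 months — ≥ 4 required
Total monthly debts = (360 + 1,130 + 135 + 195) = 1,820. Debt-to-income = 1,820/5,000 = 36.4% — meets 40% limit
Employment 55 ≥ 12 months
All requirements met. Score 663 falls in the 657–706 tier → 9.55%.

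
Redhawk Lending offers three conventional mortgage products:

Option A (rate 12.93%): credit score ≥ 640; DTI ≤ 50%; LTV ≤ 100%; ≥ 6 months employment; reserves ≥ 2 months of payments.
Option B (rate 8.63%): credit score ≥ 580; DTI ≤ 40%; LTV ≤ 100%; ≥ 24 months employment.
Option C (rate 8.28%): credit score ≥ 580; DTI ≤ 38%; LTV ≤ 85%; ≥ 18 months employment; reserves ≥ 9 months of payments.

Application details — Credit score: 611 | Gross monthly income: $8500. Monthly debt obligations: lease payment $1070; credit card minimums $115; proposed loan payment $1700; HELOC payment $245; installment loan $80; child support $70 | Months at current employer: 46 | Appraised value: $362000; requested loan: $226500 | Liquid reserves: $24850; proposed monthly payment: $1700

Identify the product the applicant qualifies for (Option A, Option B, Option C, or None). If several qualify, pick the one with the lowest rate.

Option B

Total debts = (1,070 + 115 + 1,700 + 245 + 80 + 70) = 3,280; DTI = 3,280/8,500 = 38.6%.
LTV = 226,500/362,000 = 62.6%.
Reserves = 24,850/1,700 = 14.6 months.
Option A: score 611 < 640; DTI 38.6% ≤ 50%; LTV 62.6% ≤ 100%; employment 46 ≥ 6 mo; reserves 14.6 ≥ 2 mo → does not qualify.
Option B: score 611 ≥ 580; DTI 38.6% ≤ 40%; LTV 62.6% ≤ 100%; employment 46 ≥ 24 mo → qualifies.
Option C: score 611 ≥ 580; DTI 38.6% > 38%; LTV 62.6% ≤ 85%; employment 46 ≥ 18 mo; reserves 14.6 ≥ 9 mo → does not qualify.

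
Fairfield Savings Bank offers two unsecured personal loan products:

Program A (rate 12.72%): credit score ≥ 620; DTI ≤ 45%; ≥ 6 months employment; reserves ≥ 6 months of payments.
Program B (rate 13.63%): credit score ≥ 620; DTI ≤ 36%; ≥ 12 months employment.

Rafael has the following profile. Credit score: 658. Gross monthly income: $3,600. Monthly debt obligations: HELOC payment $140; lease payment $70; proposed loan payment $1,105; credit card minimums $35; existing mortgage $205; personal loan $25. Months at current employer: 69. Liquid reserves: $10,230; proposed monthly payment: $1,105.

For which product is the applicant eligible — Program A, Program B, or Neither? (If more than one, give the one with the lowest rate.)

Total debts = (140 + 70 + 1,105 + 35 + 205 + 25) = 1,580; DTI = 1,580/3,600 = 43.9%.
Reserves = 10,230/1,105 = 9.3 months.
Program A: score 658 ≥ 620; DTI 43.9% ≤ 45%; employment 69 ≥ 6 mo; reserves 9.3 ≥ 6 mo → qualifies.
Program B: score 658 ≥ 620; DTI 43.9% > 36%; employment 69 ≥ 12 mo → does not qualify.

Program A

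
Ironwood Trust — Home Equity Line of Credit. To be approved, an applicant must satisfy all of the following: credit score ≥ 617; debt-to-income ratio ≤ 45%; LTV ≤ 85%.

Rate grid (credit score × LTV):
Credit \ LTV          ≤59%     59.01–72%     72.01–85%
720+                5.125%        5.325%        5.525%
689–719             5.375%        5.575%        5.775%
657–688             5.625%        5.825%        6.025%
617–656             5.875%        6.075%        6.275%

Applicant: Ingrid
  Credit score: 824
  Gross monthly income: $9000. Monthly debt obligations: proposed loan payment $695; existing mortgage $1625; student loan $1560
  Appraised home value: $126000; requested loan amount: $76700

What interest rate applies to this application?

Credit score 824 ≥ 617; Total monthly debts = (695 + 1,625 + 1,560) = 3,880. DTI: 3,880 ÷ 9,000 = 43.1%, within the 45% cap
LTV = 76,700/126,000 = 60.9% ≤ 85%
Score 824 is in the 720+ band; LTV 60.9% is in the 59.01–72% band → 5.325%.

5.325%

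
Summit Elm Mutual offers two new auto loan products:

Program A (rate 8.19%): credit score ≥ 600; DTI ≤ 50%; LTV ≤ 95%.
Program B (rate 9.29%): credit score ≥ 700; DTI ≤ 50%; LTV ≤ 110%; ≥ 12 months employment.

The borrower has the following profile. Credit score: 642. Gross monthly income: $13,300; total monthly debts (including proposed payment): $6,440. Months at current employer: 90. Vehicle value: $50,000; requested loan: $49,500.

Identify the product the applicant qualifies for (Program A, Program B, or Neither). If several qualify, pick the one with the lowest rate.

DTI = 6,440/13,300 = 48.4%.
LTV = 49,500/50,000 = 99%.
Program A: score 642 ≥ 600; DTI 48.4% ≤ 50%; LTV 99% > 95% → does not qualify.
Program B: score 642 < 700; DTI 48.4% ≤ 50%; LTV 99% ≤ 110%; employment 90 ≥ 12 mo → does not qualify.

Neither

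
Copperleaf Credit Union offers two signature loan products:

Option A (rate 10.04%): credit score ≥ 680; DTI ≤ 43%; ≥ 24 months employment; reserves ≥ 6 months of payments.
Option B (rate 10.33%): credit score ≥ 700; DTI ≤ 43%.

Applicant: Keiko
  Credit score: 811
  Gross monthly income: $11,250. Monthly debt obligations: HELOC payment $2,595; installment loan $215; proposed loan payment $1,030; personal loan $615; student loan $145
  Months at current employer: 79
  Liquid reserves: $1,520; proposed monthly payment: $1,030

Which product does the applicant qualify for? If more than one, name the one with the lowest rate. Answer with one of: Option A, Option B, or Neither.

Option B

Total debts = (2,595 + 215 + 1,030 + 615 + 145) = 4,600; DTI = 4,600/11,250 = 40.9%.
Reserves = 1,520/1,030 = 1.5 months.
Option A: score 811 ≥ 680; DTI 40.9% ≤ 43%; employment 79 ≥ 24 mo; reserves 1.5 < 6 mo → does not qualify.
Option B: score 811 ≥ 700; DTI 40.9% ≤ 43% → qualifies.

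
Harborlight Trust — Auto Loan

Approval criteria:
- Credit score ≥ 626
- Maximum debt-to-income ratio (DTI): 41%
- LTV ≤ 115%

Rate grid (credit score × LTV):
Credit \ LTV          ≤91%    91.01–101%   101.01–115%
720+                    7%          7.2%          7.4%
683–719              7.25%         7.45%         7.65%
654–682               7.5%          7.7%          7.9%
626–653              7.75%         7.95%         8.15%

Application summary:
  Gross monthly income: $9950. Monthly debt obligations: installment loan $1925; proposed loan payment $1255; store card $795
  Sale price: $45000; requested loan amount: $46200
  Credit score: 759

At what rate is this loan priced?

Credit score 759 ≥ 626; Total monthly debts = (1,925 + 1,255 + 795) = 3,975. DTI: 3,975 ÷ 9,950 = 39.9%, within the 41% cap
LTV = 46,200/45,000 = 102.7% ≤ 115%
Score 759 is in the 720+ band; LTV 102.7% is in the 101.01–115% band → 7.4%.

7.4%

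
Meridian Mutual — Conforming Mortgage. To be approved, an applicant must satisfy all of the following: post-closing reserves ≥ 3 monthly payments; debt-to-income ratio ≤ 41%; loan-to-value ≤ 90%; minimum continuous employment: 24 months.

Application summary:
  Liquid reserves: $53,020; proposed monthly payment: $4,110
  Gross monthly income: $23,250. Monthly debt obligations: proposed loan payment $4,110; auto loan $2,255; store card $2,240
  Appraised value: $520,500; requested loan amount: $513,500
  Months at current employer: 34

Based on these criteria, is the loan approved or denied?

Reserves: 53,020 ÷ 4,110 = 12.9 months (meets 3-month minimum)
Total monthly debts = (4,110 + 2,255 + 2,240) = 8,605. DTI = 8,605/23,250 = 37% ≤ 41%
LTV = 513,500/520,500 = 98.7% > 90%
Employment 34 ≥ 24 months
Fails on LTV.

Denied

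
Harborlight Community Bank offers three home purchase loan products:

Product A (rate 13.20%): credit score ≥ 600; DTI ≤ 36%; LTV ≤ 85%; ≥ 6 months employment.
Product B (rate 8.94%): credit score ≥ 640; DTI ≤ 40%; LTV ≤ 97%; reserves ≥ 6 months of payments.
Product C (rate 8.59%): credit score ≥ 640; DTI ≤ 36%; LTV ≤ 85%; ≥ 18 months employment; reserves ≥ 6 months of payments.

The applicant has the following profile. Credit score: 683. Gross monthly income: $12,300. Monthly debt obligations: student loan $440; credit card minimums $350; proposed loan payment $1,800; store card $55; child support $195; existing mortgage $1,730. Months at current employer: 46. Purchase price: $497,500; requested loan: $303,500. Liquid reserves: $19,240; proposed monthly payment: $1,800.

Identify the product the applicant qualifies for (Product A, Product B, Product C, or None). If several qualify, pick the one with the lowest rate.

Total debts = (440 + 350 + 1,800 + 55 + 195 + 1,730) = 4,570; DTI = 4,570/12,300 = 37.2%.
LTV = 303,500/497,500 = 61%.
Reserves = 19,240/1,800 = 10.7 months.
Product A: score 683 ≥ 600; DTI 37.2% > 36%; LTV 61% ≤ 85%; employment 46 ≥ 6 mo → does not qualify.
Product B: score 683 ≥ 640; DTI 37.2% ≤ 40%; LTV 61% ≤ 97%; reserves 10.7 ≥ 6 mo → qualifies.
Product C: score 683 ≥ 640; DTI 37.2% > 36%; LTV 61% ≤ 85%; employment 46 ≥ 18 mo; reserves 10.7 ≥ 6 mo → does not qualify.

Product B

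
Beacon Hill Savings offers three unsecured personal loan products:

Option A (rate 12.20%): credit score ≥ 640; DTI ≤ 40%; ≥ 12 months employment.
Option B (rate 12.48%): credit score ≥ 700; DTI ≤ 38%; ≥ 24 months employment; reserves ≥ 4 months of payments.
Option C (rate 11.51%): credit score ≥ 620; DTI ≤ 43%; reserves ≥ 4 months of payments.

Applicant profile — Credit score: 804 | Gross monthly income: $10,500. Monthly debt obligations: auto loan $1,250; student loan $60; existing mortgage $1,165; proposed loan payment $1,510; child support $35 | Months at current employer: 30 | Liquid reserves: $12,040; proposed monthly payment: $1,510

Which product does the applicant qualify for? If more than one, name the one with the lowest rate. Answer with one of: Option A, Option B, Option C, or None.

Option C

Total debts = (1,250 + 60 + 1,165 + 1,510 + 35) = 4,020; DTI = 4,020/10,500 = 38.3%.
Reserves = 12,040/1,510 = 8.0 months.
Option A: score 804 ≥ 640; DTI 38.3% ≤ 40%; employment 30 ≥ 12 mo → qualifies.
Option B: score 804 ≥ 700; DTI 38.3% > 38%; employment 30 ≥ 24 mo; reserves 8.0 ≥ 4 mo → does not qualify.
Option C: score 804 ≥ 620; DTI 38.3% ≤ 43%; reserves 8.0 ≥ 4 mo → qualifies.
Qualifying: Option A, Option C. Lowest rate is 11.51% → Option C.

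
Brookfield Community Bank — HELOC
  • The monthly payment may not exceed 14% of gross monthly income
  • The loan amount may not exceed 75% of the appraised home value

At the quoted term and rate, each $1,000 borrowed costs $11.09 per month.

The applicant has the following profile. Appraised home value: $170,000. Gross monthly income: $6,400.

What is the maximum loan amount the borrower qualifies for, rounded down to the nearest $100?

Payment cap: 14% × $6,400 = $896/month.
At $11.09 per $1,000, that supports 896/11.09 × 1,000 ≈ $80,793 → $80,700.
LTV cap: 75% × $170,000 = $127,500 → $127,500.
Binding constraint: payment-to-income.

$80,700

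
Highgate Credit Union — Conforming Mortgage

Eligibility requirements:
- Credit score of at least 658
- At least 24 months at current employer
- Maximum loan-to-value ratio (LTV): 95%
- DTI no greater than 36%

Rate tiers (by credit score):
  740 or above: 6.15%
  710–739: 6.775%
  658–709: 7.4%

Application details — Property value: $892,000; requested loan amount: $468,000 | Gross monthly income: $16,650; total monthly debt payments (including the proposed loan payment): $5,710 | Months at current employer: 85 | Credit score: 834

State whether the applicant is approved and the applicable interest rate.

Credit score 834 ≥ 658 (meets minimum)
Employment 85 ≥ 24 months
LTV: 468,000 ÷ 892,000 = 52.5%, within 95% cap
Debt-to-income = 5,710/16,650 = 34.3% — meets 36% limit
All requirements met. Score 834 falls in the 740 or above tier → 6.15%.

Approved at 6.15%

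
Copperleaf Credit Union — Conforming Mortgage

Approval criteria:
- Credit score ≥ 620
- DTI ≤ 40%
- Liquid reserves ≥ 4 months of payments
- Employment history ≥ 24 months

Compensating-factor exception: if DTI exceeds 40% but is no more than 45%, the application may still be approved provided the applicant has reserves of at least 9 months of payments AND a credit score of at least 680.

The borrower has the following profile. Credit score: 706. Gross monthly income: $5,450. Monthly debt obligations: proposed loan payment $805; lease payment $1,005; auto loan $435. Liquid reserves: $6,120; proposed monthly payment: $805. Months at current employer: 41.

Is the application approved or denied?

Denied

Credit score 706 ≥ 620 (meets base)
Total debts = (805 + 1,005 + 435) = 2,245. DTI = 2,245/5,450 = 41.2% > 40% — standard DTI limit exceeded.
Liquid reserves cover 6,120/805 = 7.6 months — ≥ 4 required
Employment 41 ≥ 24 months
41.2% falls in the override range (40%–45%), so the compensating-factor test applies.
Override check — reserves: 7.6 mo (short of 9); score: 706 (ok).
Override conditions not both satisfied; exception does not apply.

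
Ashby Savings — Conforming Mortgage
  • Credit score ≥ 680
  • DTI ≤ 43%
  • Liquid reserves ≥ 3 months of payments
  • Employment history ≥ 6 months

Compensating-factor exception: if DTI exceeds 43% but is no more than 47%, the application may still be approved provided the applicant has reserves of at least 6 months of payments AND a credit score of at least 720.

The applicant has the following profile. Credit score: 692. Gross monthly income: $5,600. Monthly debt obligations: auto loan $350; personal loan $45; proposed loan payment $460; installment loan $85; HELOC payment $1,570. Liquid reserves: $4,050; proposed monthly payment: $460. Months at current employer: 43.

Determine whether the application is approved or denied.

Credit score 692 ≥ 680 (meets base)
Total debts = (350 + 45 + 460 + 85 + 1,570) = 2,510. DTI: 2,510 ÷ 5,600 = 44.8%, over the 43% base limit.
Reserves = 4,050/460 = 8.8 months ≥ 3
Employment 43 ≥ 6 months
DTI 44.8% is within the 43%–47% exception band; checking compensating factors.
Override check — reserves: 8.8 mo (ok); score: 692 (below 720).
Override conditions not both satisfied; exception does not apply.

Denied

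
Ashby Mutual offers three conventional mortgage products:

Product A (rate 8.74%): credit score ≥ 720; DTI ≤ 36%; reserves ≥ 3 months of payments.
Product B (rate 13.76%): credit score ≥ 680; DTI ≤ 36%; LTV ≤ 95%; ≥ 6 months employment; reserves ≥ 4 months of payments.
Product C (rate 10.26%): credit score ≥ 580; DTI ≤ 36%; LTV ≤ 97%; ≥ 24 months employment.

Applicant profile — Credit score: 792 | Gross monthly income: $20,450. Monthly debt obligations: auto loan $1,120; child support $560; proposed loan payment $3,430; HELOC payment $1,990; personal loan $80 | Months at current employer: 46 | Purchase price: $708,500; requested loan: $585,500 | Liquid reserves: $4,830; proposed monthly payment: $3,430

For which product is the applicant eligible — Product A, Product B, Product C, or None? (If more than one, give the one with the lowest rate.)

Product C

Total debts = (1,120 + 560 + 3,430 + 1,990 + 80) = 7,180; DTI = 7,180/20,450 = 35.1%.
LTV = 585,500/708,500 = 82.6%.
Reserves = 4,830/3,430 = 1.4 months.
Product A: score 792 ≥ 720; DTI 35.1% ≤ 36%; reserves 1.4 < 3 mo → does not qualify.
Product B: score 792 ≥ 680; DTI 35.1% ≤ 36%; LTV 82.6% ≤ 95%; employment 46 ≥ 6 mo; reserves 1.4 < 4 mo → does not qualify.
Product C: score 792 ≥ 580; DTI 35.1% ≤ 36%; LTV 82.6% ≤ 97%; employment 46 ≥ 24 mo → qualifies.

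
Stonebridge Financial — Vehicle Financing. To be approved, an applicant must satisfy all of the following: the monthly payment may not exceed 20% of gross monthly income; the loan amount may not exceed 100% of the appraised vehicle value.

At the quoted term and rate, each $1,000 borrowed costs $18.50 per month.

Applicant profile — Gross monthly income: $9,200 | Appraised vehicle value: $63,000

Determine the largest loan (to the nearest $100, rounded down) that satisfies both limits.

$63,000

Payment cap: 20% × $9,200 = $1,840/month.
At $18.50 per $1,000, that supports 1,840/18.50 × 1,000 ≈ $99,459 → $99,400.
LTV cap: 100% × $63,000 = $63,000 → $63,000.
Binding constraint: loan-to-value.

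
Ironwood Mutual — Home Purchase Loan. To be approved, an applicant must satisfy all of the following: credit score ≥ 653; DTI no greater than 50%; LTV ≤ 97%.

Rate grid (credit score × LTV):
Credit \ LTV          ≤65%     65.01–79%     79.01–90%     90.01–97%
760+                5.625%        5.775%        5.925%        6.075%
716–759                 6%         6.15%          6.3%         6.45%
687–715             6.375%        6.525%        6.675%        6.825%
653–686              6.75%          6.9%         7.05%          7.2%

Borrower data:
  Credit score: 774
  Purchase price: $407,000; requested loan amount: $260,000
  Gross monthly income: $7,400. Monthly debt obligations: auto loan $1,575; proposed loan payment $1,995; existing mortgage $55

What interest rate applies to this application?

5.625%

Credit score 774 ≥ 653; Total monthly debts = (1,575 + 1,995 + 55) = 3,625. DTI: 3,625 ÷ 7,400 = 49%, within the 50% cap
Loan-to-value = 260,000/407,000 = 63.9% — pass (97% max)
Credit 774 → row 760+; LTV 63.9% → column ≤65%. Grid cell → 5.625%.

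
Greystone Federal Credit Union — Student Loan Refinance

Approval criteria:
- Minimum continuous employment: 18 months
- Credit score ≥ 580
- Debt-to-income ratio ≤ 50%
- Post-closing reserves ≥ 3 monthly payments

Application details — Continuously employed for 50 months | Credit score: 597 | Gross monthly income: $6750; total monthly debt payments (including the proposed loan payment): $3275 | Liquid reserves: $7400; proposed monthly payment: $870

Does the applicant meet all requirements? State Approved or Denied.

Employment 50 ≥ 18 months
Credit score 597 ≥ 580 (meets)
DTI = 3,275/6,750 = 48.5% ≤ 50%
Reserves: 7,400 ÷ 870 = 8.5 months (meets 3-month minimum)
All criteria satisfied.

Approved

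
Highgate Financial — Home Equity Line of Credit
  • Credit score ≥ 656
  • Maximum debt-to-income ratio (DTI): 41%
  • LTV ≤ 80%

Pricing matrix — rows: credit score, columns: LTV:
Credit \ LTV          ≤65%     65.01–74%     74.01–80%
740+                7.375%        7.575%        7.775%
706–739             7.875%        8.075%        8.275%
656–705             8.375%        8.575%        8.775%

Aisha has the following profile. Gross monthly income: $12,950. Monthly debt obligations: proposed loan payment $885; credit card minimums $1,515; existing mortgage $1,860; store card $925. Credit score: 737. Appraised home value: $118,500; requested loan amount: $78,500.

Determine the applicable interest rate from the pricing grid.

8.075%

Credit score 737 ≥ 656; Total monthly debts = (885 + 1,515 + 1,860 + 925) = 5,185. DTI: 5,185 ÷ 12,950 = 40%, within the 41% cap
Loan-to-value = 78,500/118,500 = 66.2% — pass (80% max)
Score 737 is in the 706–739 band; LTV 66.2% is in the 65.01–74% band → 8.075%.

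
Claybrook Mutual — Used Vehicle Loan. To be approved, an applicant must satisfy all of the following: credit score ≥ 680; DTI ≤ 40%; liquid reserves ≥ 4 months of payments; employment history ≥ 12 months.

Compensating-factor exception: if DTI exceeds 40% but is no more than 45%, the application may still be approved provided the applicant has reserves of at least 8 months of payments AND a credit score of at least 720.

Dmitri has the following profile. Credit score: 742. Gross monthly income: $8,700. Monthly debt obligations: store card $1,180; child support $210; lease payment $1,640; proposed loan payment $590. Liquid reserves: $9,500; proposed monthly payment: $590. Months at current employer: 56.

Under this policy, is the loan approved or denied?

Credit score 742 ≥ 680 (meets base)
Total debts = (1,180 + 210 + 1,640 + 590) = 3,620. DTI: 3,620 ÷ 8,700 = 41.6%, over the 40% base limit.
Reserves = 9,500/590 = 16.1 months ≥ 4
Employment 56 ≥ 12 months
41.6% falls in the override range (40%–45%), so the compensating-factor test applies.
Reserves 16.1 ≥ 8 months; credit score 742 ≥ 720.
Both compensating conditions met → exception applies.

Approved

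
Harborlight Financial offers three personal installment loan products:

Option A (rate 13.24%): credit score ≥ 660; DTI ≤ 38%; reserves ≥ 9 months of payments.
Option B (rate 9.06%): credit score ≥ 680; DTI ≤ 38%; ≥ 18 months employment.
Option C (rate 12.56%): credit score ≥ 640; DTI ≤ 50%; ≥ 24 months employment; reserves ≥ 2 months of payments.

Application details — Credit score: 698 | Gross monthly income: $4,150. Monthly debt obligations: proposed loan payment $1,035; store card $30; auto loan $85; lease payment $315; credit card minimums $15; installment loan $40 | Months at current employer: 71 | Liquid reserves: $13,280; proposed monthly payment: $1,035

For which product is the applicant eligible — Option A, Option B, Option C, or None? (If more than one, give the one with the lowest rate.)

Total debts = (1,035 + 30 + 85 + 315 + 15 + 40) = 1,520; DTI = 1,520/4,150 = 36.6%.
Reserves = 13,280/1,035 = 12.8 months.
Option A: score 698 ≥ 660; DTI 36.6% ≤ 38%; reserves 12.8 ≥ 9 mo → qualifies.
Option B: score 698 ≥ 680; DTI 36.6% ≤ 38%; employment 71 ≥ 18 mo → qualifies.
Option C: score 698 ≥ 640; DTI 36.6% ≤ 50%; employment 71 ≥ 24 mo; reserves 12.8 ≥ 2 mo → qualifies.
Qualifying: Option A, Option B, Option C. Lowest rate is 9.06% → Option B.

Option B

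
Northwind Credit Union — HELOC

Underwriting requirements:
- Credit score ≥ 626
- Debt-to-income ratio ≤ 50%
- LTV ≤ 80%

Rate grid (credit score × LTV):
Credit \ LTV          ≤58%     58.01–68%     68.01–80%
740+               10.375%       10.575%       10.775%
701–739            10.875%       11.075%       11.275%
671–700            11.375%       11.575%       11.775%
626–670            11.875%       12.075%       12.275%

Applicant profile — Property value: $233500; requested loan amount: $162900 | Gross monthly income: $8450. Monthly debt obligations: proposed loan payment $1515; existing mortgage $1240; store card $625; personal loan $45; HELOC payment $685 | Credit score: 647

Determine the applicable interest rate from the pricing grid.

12.275%

Credit score 647 ≥ 626; Total monthly debts = (1,515 + 1,240 + 625 + 45 + 685) = 4,110. DTI = 4,110/8,450 = 48.6% ≤ 50%
Loan-to-value = 162,900/233,500 = 69.8% — pass (80% max)
Score 647 is in the 626–670 band; LTV 69.8% is in the 68.01–80% band → 12.275%.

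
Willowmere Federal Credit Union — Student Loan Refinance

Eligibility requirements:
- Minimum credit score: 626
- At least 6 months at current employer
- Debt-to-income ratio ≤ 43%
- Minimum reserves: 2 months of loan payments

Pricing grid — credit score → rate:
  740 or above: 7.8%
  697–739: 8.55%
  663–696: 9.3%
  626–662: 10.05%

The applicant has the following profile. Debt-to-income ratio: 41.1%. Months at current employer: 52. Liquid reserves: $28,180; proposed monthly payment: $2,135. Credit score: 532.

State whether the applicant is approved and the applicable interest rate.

Credit score 532 < 626 (below minimum)
Debt-to-income 41.1% vs 43% cap — pass
Reserves: 28,180 ÷ 2,135 = 13.2 months (meets 2-month minimum)
Employment 52 ≥ 6 months
Not all requirements met → denied.

Denied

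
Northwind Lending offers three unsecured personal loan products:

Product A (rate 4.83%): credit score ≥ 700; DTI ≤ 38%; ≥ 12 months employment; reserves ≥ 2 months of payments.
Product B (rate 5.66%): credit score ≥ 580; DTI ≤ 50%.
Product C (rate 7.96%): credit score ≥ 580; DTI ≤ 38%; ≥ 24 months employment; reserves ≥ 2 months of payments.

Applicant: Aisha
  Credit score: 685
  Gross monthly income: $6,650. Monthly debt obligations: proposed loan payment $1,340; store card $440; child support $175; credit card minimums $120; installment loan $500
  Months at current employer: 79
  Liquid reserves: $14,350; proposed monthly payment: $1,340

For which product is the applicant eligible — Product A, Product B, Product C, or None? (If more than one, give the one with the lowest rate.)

Product B

Total debts = (1,340 + 440 + 175 + 120 + 500) = 2,575; DTI = 2,575/6,650 = 38.7%.
Reserves = 14,350/1,340 = 10.7 months.
Product A: score 685 < 700; DTI 38.7% > 38%; employment 79 ≥ 12 mo; reserves 10.7 ≥ 2 mo → does not qualify.
Product B: score 685 ≥ 580; DTI 38.7% ≤ 50% → qualifies.
Product C: score 685 ≥ 580; DTI 38.7% > 38%; employment 79 ≥ 24 mo; reserves 10.7 ≥ 2 mo → does not qualify.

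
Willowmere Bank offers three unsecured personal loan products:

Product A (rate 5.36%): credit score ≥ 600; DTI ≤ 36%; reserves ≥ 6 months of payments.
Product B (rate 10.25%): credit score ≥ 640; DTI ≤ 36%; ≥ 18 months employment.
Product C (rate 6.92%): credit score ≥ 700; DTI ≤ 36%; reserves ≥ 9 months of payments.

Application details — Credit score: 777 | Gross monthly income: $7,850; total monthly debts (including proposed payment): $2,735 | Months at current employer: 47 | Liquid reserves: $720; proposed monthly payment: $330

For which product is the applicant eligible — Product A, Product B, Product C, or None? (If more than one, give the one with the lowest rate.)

DTI = 2,735/7,850 = 34.8%.
Reserves = 720/330 = 2.2 months.
Product A: score 777 ≥ 600; DTI 34.8% ≤ 36%; reserves 2.2 < 6 mo → does not qualify.
Product B: score 777 ≥ 640; DTI 34.8% ≤ 36%; employment 47 ≥ 18 mo → qualifies.
Product C: score 777 ≥ 700; DTI 34.8% ≤ 36%; reserves 2.2 < 9 mo → does not qualify.

Product B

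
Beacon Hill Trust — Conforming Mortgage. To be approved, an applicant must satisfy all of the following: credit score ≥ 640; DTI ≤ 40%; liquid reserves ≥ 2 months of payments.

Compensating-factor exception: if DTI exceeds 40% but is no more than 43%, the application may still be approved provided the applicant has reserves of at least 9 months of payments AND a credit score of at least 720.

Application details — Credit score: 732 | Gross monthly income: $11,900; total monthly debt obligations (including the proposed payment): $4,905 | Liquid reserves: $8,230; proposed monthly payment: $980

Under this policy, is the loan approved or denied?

Denied

Credit score 732 ≥ 640 (meets base)
DTI = 4,905/11,900 = 41.2% > 40% — standard DTI limit exceeded.
Reserves = 8,230/980 = 8.4 months ≥ 2
DTI 41.2% is within the 40%–43% exception band; checking compensating factors.
Reserves 8.4 < 9 months; credit score 732 ≥ 720.
Override conditions not both satisfied; exception does not apply.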